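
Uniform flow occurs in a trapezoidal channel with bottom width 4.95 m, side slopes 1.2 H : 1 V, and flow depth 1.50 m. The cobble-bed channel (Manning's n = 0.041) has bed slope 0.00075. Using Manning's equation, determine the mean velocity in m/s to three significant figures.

0.690 m/s

A = (b + z·y)·y = (4.95 + 1.2×1.50)×1.50 = 10.13 m²
P = b + 2y√(1+z²) = 4.95 + 2×1.50×√(1+1.2²) = 9.636 m
R = A/P = 10.13/9.636 = 1.051 m
Q = (1/n)·A·R^(2/3)·S^(1/2) = (1/0.041) × 10.13 × 1.051^(2/3) × 0.00075^(1/2) = 6.990 m³/s
V = Q/A = 6.990/10.13 = 0.6904 m/s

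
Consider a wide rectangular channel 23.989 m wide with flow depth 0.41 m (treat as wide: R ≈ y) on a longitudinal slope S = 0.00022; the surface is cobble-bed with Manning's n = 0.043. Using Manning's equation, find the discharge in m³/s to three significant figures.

1.87 m³/s

A = b·y = 23.989 × 0.41 = 9.835 m²
Wide channel: R ≈ y = 0.41 m
Q = (1/n)·A·R^(2/3)·S^(1/2) = (1/0.043) × 9.835 × 0.4100^(2/3) × 0.00022^(1/2) = 1.872 m³/s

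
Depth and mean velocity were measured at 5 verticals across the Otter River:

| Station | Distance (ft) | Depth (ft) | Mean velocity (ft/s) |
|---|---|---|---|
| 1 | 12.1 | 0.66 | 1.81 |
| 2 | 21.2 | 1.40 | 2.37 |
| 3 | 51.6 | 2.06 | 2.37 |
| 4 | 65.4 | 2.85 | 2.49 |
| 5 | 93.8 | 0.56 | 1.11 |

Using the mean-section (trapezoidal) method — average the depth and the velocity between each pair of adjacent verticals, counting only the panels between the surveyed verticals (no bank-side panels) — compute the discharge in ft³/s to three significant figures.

Panel 1-2: Δb = 9.1 ft, d̄ = (0.66+1.40)/2 = 1.03, v̄ = (1.81+2.37)/2 = 2.09 → q = 9.1×1.03×2.09 = 19.59 ft³/s
Panel 2-3: Δb = 30.4 ft, d̄ = (1.40+2.06)/2 = 1.73, v̄ = (2.37+2.37)/2 = 2.37 → q = 30.4×1.73×2.37 = 124.6 ft³/s
Panel 3-4: Δb = 13.8 ft, d̄ = (2.06+2.85)/2 = 2.455, v̄ = (2.37+2.49)/2 = 2.43 → q = 13.8×2.455×2.43 = 82.33 ft³/s
Panel 4-5: Δb = 28.4 ft, d̄ = (2.85+0.56)/2 = 1.705, v̄ = (2.49+1.11)/2 = 1.8 → q = 28.4×1.705×1.8 = 87.16 ft³/s
Q = Σ q = 313.7 ft³/s

314 ft³/s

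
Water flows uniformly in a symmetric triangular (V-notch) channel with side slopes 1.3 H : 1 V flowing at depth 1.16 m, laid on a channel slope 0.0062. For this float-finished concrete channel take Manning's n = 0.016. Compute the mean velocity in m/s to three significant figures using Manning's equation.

2.93 m/s

A = z·y² = 1.3×1.16² = 1.749 m²
P = 2y√(1+z²) = 2×1.16×√(1+1.3²) = 3.805 m
R = A/P = 1.749/3.805 = 0.4597 m
Q = (1/n)·A·R^(2/3)·S^(1/2) = (1/0.016) × 1.749 × 0.4597^(2/3) × 0.0062^(1/2) = 5.128 m³/s
V = Q/A = 5.128/1.749 = 2.931 m/s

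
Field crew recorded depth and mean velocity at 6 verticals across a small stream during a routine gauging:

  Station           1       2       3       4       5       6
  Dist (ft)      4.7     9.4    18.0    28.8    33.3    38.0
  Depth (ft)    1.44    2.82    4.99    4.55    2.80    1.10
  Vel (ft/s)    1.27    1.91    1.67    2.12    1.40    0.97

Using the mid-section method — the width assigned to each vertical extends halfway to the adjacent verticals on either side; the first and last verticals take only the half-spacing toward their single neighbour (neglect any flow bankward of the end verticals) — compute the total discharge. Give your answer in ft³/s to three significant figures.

215 ft³/s

w_1 = (9.4 − 4.7)/2 = 2.35 ft; q_1 = 1.27 × 1.44 × 2.35 = 4.298 ft³/s
w_2 = (18.0 − 4.7)/2 = 6.65 ft; q_2 = 1.91 × 2.82 × 6.65 = 35.82 ft³/s
w_3 = (28.8 − 9.4)/2 = 9.7 ft; q_3 = 1.67 × 4.99 × 9.7 = 80.83 ft³/s
w_4 = (33.3 − 18.0)/2 = 7.65 ft; q_4 = 2.12 × 4.55 × 7.65 = 73.79 ft³/s
w_5 = (38.0 − 28.8)/2 = 4.6 ft; q_5 = 1.40 × 2.80 × 4.6 = 18.03 ft³/s
w_6 = (38.0 − 33.3)/2 = 2.35 ft; q_6 = 0.97 × 1.10 × 2.35 = 2.507 ft³/s
Q = Σ qᵢ = 215.3 ft³/s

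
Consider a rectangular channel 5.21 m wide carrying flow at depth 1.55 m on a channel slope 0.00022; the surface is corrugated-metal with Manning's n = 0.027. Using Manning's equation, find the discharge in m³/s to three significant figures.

4.35 m³/s

A = b·y = 5.21 × 1.55 = 8.076 m²
P = b + 2y = 5.21 + 2×1.55 = 8.310 m
R = A/P = 8.076/8.310 = 0.9718 m
Q = (1/n)·A·R^(2/3)·S^(1/2) = (1/0.027) × 8.076 × 0.9718^(2/3) × 0.00022^(1/2) = 4.352 m³/s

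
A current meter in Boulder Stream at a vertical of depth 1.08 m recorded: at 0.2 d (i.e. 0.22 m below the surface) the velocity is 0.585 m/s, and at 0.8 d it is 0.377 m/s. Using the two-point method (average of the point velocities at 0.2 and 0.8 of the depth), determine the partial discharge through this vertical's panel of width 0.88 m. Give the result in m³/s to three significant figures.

v̄ = (0.585 + 0.377) / 2 = 0.4810 m/s
q = v̄ × d × w = 0.4810 × 1.08 × 0.88 = 0.4571 m³/s

0.457 m³/s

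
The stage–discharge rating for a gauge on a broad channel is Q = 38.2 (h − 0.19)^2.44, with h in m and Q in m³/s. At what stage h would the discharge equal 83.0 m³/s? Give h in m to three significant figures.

1.56 m

h − h₀ = (Q/C)^(1/b) = (83.0/38.2)^(1/2.44) = 1.374 m
h = 0.19 + 1.374 = 1.564 m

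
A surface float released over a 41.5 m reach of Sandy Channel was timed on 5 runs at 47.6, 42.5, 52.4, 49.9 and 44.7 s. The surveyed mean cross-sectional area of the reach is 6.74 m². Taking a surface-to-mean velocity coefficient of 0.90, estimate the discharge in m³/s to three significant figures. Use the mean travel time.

t̄ = (47.6 + 42.5 + 52.4 + 49.9 + 44.7) / 5 = 47.42 s
v_surface = L / t̄ = 41.5 / 47.42 = 0.8752 m/s
v_mean = 0.90 × 0.8752 = 0.7876 m/s
Q = A × v_mean = 6.74 × 0.7876 = 5.309 m³/s

5.31 m³/s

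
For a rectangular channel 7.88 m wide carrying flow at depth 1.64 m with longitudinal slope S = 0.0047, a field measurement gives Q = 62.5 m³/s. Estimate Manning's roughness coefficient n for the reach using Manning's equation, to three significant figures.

0.0156

A = b·y = 7.88 × 1.64 = 12.92 m²
P = b + 2y = 7.88 + 2×1.64 = 11.16 m
R = A/P = 12.92/11.16 = 1.158 m
n = (1/Q)·A·R^(2/3)·S^(1/2) = (1/62.5) × 12.92 × 1.103 × 0.06856 = 0.01563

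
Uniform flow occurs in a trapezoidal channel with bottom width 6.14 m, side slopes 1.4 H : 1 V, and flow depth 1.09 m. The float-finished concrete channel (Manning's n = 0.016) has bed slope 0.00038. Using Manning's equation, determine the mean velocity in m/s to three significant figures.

A = (b + z·y)·y = (6.14 + 1.4×1.09)×1.09 = 8.356 m²
P = b + 2y√(1+z²) = 6.14 + 2×1.09×√(1+1.4²) = 9.891 m
R = A/P = 8.356/9.891 = 0.8448 m
Q = (1/n)·A·R^(2/3)·S^(1/2) = (1/0.016) × 8.356 × 0.8448^(2/3) × 0.00038^(1/2) = 9.098 m³/s
V = Q/A = 9.098/8.356 = 1.089 m/s

1.09 m/s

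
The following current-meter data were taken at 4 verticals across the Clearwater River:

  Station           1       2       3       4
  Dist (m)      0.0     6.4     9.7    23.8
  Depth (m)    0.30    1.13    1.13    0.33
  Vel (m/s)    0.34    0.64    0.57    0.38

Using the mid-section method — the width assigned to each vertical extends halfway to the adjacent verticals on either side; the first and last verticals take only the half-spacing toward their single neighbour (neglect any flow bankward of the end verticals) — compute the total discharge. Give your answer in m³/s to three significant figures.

w_1 = (6.4 − 0.0)/2 = 3.2 m; q_1 = 0.34 × 0.30 × 3.2 = 0.3264 m³/s
w_2 = (9.7 − 0.0)/2 = 4.85 m; q_2 = 0.64 × 1.13 × 4.85 = 3.508 m³/s
w_3 = (23.8 − 6.4)/2 = 8.7 m; q_3 = 0.57 × 1.13 × 8.7 = 5.604 m³/s
w_4 = (23.8 − 9.7)/2 = 7.05 m; q_4 = 0.38 × 0.33 × 7.05 = 0.8841 m³/s
Q = Σ qᵢ = 10.32 m³/s

10.3 m³/s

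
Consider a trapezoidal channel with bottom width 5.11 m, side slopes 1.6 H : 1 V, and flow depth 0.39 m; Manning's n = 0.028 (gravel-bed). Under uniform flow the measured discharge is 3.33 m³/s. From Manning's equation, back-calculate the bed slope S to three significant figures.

A = (b + z·y)·y = (5.11 + 1.6×0.39)×0.39 = 2.236 m²
P = b + 2y√(1+z²) = 5.11 + 2×0.39×√(1+1.6²) = 6.582 m
R = A/P = 2.236/6.582 = 0.3398 m
S = (Q·n / (1·A·R^(2/3)))² = (3.33×0.028 / (1×2.236×0.4869))² = 0.007332

0.00733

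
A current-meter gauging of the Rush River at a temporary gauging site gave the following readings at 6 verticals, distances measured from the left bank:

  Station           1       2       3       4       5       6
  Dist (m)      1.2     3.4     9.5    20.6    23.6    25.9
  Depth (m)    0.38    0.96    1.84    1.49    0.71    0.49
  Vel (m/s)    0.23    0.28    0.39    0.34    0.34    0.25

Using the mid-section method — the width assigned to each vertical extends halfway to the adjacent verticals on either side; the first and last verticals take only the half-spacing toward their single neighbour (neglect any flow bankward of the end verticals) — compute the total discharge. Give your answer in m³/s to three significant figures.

11.7 m³/s

w_1 = (3.4 − 1.2)/2 = 1.1 m; q_1 = 0.23 × 0.38 × 1.1 = 0.09614 m³/s
w_2 = (9.5 − 1.2)/2 = 4.15 m; q_2 = 0.28 × 0.96 × 4.15 = 1.116 m³/s
w_3 = (20.6 − 3.4)/2 = 8.6 m; q_3 = 0.39 × 1.84 × 8.6 = 6.171 m³/s
w_4 = (23.6 − 9.5)/2 = 7.05 m; q_4 = 0.34 × 1.49 × 7.05 = 3.572 m³/s
w_5 = (25.9 − 20.6)/2 = 2.65 m; q_5 = 0.34 × 0.71 × 2.65 = 0.6397 m³/s
w_6 = (25.9 − 23.6)/2 = 1.15 m; q_6 = 0.25 × 0.49 × 1.15 = 0.1409 m³/s
Q = Σ qᵢ = 11.74 m³/s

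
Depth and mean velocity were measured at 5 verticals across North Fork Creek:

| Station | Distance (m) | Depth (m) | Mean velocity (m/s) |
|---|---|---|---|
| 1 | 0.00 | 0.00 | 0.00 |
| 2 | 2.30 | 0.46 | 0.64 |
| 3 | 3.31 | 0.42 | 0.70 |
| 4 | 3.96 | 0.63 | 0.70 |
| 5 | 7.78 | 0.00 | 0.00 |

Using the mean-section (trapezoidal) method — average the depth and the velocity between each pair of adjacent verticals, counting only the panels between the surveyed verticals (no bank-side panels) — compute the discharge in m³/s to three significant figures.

1.13 m³/s

Panel 1-2: Δb = 2.3 m, d̄ = (0.00+0.46)/2 = 0.23, v̄ = (0.00+0.64)/2 = 0.32 → q = 2.3×0.23×0.32 = 0.1693 m³/s
Panel 2-3: Δb = 1.01 m, d̄ = (0.46+0.42)/2 = 0.44, v̄ = (0.64+0.70)/2 = 0.67 → q = 1.01×0.44×0.67 = 0.2977 m³/s
Panel 3-4: Δb = 0.65 m, d̄ = (0.42+0.63)/2 = 0.525, v̄ = (0.70+0.70)/2 = 0.7 → q = 0.65×0.525×0.7 = 0.2389 m³/s
Panel 4-5: Δb = 3.82 m, d̄ = (0.63+0.00)/2 = 0.315, v̄ = (0.70+0.00)/2 = 0.35 → q = 3.82×0.315×0.35 = 0.4212 m³/s
Q = Σ q = 1.127 m³/s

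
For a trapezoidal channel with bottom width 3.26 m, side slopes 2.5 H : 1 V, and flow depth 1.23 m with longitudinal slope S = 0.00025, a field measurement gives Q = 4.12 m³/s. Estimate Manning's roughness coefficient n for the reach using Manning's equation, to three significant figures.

A = (b + z·y)·y = (3.26 + 2.5×1.23)×1.23 = 7.792 m²
P = b + 2y√(1+z²) = 3.26 + 2×1.23×√(1+2.5²) = 9.884 m
R = A/P = 7.792/9.884 = 0.7884 m
n = (1/Q)·A·R^(2/3)·S^(1/2) = (1/4.12) × 7.792 × 0.8534 × 0.01581 = 0.02552

0.0255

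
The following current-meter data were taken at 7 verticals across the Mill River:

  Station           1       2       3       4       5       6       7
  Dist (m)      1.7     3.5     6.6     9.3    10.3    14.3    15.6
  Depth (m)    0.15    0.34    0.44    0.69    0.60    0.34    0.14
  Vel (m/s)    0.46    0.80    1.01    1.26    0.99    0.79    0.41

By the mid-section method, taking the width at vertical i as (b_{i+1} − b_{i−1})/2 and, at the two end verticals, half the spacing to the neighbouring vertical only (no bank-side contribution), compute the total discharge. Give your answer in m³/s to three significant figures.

w_1 = (3.5 − 1.7)/2 = 0.9 m; q_1 = 0.46 × 0.15 × 0.9 = 0.06210 m³/s
w_2 = (6.6 − 1.7)/2 = 2.45 m; q_2 = 0.80 × 0.34 × 2.45 = 0.6664 m³/s
w_3 = (9.3 − 3.5)/2 = 2.9 m; q_3 = 1.01 × 0.44 × 2.9 = 1.289 m³/s
w_4 = (10.3 − 6.6)/2 = 1.85 m; q_4 = 1.26 × 0.69 × 1.85 = 1.608 m³/s
w_5 = (14.3 − 9.3)/2 = 2.5 m; q_5 = 0.99 × 0.60 × 2.5 = 1.485 m³/s
w_6 = (15.6 − 10.3)/2 = 2.65 m; q_6 = 0.79 × 0.34 × 2.65 = 0.7118 m³/s
w_7 = (15.6 − 14.3)/2 = 0.65 m; q_7 = 0.41 × 0.14 × 0.65 = 0.03731 m³/s
Q = Σ qᵢ = 5.860 m³/s

5.86 m³/s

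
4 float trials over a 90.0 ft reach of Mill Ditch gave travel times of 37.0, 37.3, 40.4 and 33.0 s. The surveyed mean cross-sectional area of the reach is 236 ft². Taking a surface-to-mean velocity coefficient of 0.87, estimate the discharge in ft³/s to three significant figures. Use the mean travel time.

500 ft³/s

t̄ = (37.0 + 37.3 + 40.4 + 33.0) / 4 = 36.925 s
v_surface = L / t̄ = 90.0 / 36.925 = 2.437 ft/s
v_mean = 0.87 × 2.437 = 2.121 ft/s
Q = A × v_mean = 236 × 2.121 = 500.4 ft³/s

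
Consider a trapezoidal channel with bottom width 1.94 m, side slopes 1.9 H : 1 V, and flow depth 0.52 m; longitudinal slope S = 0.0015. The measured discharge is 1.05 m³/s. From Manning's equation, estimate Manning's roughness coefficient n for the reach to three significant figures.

0.0287

A = (b + z·y)·y = (1.94 + 1.9×0.52)×0.52 = 1.523 m²
P = b + 2y√(1+z²) = 1.94 + 2×0.52×√(1+1.9²) = 4.173 m
R = A/P = 1.523/4.173 = 0.3649 m
n = (1/Q)·A·R^(2/3)·S^(1/2) = (1/1.05) × 1.523 × 0.5106 × 0.03873 = 0.02868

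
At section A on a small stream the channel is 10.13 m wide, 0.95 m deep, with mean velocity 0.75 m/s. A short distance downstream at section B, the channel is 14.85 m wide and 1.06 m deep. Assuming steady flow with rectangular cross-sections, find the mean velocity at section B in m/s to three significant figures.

Q = A₁V₁ = (10.13×0.95) × 0.75 = 7.218 m³/s
A₂ = 14.85 × 1.06 = 15.74 m²
V₂ = Q/A₂ = 7.218/15.74 = 0.4585 m/s

0.459 m/s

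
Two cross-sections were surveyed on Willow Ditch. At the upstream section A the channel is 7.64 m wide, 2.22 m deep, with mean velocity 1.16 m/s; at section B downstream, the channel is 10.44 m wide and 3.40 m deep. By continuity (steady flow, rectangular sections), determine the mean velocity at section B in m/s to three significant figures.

Q = A₁V₁ = (7.64×2.22) × 1.16 = 19.67 m³/s
A₂ = 10.44 × 3.40 = 35.50 m²
V₂ = Q/A₂ = 19.67/35.50 = 0.5543 m/s

0.554 m/s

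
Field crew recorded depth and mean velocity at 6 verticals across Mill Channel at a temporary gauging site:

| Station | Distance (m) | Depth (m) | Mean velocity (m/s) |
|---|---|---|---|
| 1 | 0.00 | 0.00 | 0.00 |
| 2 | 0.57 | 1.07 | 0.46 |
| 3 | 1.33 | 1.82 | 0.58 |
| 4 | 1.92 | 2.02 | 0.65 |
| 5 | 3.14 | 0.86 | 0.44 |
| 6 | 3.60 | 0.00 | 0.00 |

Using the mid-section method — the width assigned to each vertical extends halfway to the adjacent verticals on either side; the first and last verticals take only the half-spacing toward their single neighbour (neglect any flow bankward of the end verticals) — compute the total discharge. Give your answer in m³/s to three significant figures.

2.55 m³/s

w_2 = (1.33 − 0.00)/2 = 0.665 m; q_2 = 0.46 × 1.07 × 0.665 = 0.3273 m³/s
w_3 = (1.92 − 0.57)/2 = 0.675 m; q_3 = 0.58 × 1.82 × 0.675 = 0.7125 m³/s
w_4 = (3.14 − 1.33)/2 = 0.905 m; q_4 = 0.65 × 2.02 × 0.905 = 1.188 m³/s
w_5 = (3.60 − 1.92)/2 = 0.84 m; q_5 = 0.44 × 0.86 × 0.84 = 0.3179 m³/s
Stations 1, 6 contribute zero (depth or velocity is 0).
Q = Σ qᵢ = 2.546 m³/s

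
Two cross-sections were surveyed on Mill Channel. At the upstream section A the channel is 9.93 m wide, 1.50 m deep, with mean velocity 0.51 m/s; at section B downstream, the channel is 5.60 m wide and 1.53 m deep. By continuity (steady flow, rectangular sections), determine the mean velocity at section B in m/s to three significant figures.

Q = A₁V₁ = (9.93×1.50) × 0.51 = 7.596 m³/s
A₂ = 5.60 × 1.53 = 8.568 m²
V₂ = Q/A₂ = 7.596/8.568 = 0.8866 m/s

0.887 m/s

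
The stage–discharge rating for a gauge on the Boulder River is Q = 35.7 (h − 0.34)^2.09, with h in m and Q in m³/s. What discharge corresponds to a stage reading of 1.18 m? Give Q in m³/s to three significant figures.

Q = 35.7 × (1.18 − 0.34)^2.09 = 35.7 × 0.84^2.09 = 24.80 m³/s

24.8 m³/s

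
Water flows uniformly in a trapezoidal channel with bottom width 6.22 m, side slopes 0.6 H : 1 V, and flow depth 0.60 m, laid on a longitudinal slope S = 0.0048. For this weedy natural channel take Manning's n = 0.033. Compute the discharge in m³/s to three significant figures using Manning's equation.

5.35 m³/s

A = (b + z·y)·y = (6.22 + 0.6×0.60)×0.60 = 3.948 m²
P = b + 2y√(1+z²) = 6.22 + 2×0.60×√(1+0.6²) = 7.619 m
R = A/P = 3.948/7.619 = 0.5181 m
Q = (1/n)·A·R^(2/3)·S^(1/2) = (1/0.033) × 3.948 × 0.5181^(2/3) × 0.0048^(1/2) = 5.347 m³/s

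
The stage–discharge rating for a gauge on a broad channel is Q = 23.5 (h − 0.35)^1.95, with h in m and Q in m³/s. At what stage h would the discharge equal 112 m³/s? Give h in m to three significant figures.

h − h₀ = (Q/C)^(1/b) = (112/23.5)^(1/1.95) = 2.227 m
h = 0.35 + 2.227 = 2.577 m

2.58 m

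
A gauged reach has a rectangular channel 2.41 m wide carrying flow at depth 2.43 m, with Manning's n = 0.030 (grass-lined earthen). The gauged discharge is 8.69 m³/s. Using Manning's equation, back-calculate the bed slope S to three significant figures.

0.00264

A = b·y = 2.41 × 2.43 = 5.856 m²
P = b + 2y = 2.41 + 2×2.43 = 7.270 m
R = A/P = 5.856/7.270 = 0.8055 m
S = (Q·n / (1·A·R^(2/3)))² = (8.69×0.030 / (1×5.856×0.8658))² = 0.002644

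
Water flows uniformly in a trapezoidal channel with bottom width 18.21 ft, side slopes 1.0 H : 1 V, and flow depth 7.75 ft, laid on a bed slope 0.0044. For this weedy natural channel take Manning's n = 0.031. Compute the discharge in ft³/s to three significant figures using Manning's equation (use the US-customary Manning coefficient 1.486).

1870 ft³/s

A = (b + z·y)·y = (18.21 + 1.0×7.75)×7.75 = 201.2 ft²
P = b + 2y√(1+z²) = 18.21 + 2×7.75×√(1+1.0²) = 40.13 ft
R = A/P = 201.2/40.13 = 5.013 ft
Q = (1.486/n)·A·R^(2/3)·S^(1/2) = (1.486/0.031) × 201.2 × 5.013^(2/3) × 0.0044^(1/2) = 1874 ft³/s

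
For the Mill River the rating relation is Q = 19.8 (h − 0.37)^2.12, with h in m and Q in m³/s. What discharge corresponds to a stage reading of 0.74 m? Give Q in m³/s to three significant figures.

2.41 m³/s

Q = 19.8 × (0.74 − 0.37)^2.12 = 19.8 × 0.37^2.12 = 2.406 m³/s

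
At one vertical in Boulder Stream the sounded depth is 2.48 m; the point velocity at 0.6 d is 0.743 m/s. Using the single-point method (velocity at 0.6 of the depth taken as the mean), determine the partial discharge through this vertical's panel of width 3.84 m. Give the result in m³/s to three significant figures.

v̄ = v₀.₆ = 0.743 m/s
q = v̄ × d × w = 0.7430 × 2.48 × 3.84 = 7.076 m³/s

7.08 m³/s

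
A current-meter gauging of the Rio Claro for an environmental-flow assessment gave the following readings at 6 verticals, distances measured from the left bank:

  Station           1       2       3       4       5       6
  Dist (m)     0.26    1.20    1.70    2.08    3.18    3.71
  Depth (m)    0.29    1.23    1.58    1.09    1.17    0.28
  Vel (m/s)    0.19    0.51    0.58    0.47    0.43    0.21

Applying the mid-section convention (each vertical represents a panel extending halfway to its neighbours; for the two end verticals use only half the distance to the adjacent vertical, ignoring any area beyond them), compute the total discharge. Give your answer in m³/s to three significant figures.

1.69 m³/s

w_1 = (1.20 − 0.26)/2 = 0.47 m; q_1 = 0.19 × 0.29 × 0.47 = 0.02590 m³/s
w_2 = (1.70 − 0.26)/2 = 0.72 m; q_2 = 0.51 × 1.23 × 0.72 = 0.4517 m³/s
w_3 = (2.08 − 1.20)/2 = 0.44 m; q_3 = 0.58 × 1.58 × 0.44 = 0.4032 m³/s
w_4 = (3.18 − 1.70)/2 = 0.74 m; q_4 = 0.47 × 1.09 × 0.74 = 0.3791 m³/s
w_5 = (3.71 − 2.08)/2 = 0.815 m; q_5 = 0.43 × 1.17 × 0.815 = 0.4100 m³/s
w_6 = (3.71 − 3.18)/2 = 0.265 m; q_6 = 0.21 × 0.28 × 0.265 = 0.01558 m³/s
Q = Σ qᵢ = 1.685 m³/s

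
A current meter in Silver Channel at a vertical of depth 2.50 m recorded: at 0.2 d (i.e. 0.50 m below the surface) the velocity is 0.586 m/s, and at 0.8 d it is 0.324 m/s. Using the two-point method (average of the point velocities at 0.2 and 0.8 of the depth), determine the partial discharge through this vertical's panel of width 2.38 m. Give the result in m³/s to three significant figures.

v̄ = (0.586 + 0.324) / 2 = 0.4550 m/s
q = v̄ × d × w = 0.4550 × 2.50 × 2.38 = 2.707 m³/s

2.71 m³/s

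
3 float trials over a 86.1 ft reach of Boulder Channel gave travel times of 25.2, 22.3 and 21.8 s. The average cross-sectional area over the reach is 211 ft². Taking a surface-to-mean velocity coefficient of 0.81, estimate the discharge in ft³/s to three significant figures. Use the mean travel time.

637 ft³/s

t̄ = (25.2 + 22.3 + 21.8) / 3 = 23.1 s
v_surface = L / t̄ = 86.1 / 23.1 = 3.727 ft/s
v_mean = 0.81 × 3.727 = 3.019 ft/s
Q = A × v_mean = 211 × 3.019 = 637.0 ft³/s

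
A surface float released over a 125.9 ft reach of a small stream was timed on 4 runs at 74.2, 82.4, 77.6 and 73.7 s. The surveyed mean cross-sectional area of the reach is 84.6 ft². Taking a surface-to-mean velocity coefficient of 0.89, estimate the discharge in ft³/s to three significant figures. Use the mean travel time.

123 ft³/s

t̄ = (74.2 + 82.4 + 77.6 + 73.7) / 4 = 76.975 s
v_surface = L / t̄ = 125.9 / 76.975 = 1.636 ft/s
v_mean = 0.89 × 1.636 = 1.456 ft/s
Q = A × v_mean = 84.6 × 1.456 = 123.2 ft³/s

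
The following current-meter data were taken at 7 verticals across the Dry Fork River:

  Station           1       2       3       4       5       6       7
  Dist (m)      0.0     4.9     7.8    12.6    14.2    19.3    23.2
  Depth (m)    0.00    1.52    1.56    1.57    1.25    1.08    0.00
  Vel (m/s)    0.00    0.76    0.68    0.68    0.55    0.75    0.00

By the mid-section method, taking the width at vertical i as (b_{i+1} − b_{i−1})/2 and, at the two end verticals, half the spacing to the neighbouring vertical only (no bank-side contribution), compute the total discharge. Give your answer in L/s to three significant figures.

w_2 = (7.8 − 0.0)/2 = 3.9 m; q_2 = 0.76 × 1.52 × 3.9 = 4.505 m³/s
w_3 = (12.6 − 4.9)/2 = 3.85 m; q_3 = 0.68 × 1.56 × 3.85 = 4.084 m³/s
w_4 = (14.2 − 7.8)/2 = 3.2 m; q_4 = 0.68 × 1.57 × 3.2 = 3.416 m³/s
w_5 = (19.3 − 12.6)/2 = 3.35 m; q_5 = 0.55 × 1.25 × 3.35 = 2.303 m³/s
w_6 = (23.2 − 14.2)/2 = 4.5 m; q_6 = 0.75 × 1.08 × 4.5 = 3.645 m³/s
Stations 1, 7 contribute zero (depth or velocity is 0).
Q = Σ qᵢ = 17.95 m³/s
= 17.95 × 1000 = 17950 L/s

18000 L/s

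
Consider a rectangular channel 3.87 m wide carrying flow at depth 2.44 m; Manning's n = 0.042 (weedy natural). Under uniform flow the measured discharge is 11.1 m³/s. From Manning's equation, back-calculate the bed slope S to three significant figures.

A = b·y = 3.87 × 2.44 = 9.443 m²
P = b + 2y = 3.87 + 2×2.44 = 8.750 m
R = A/P = 9.443/8.750 = 1.079 m
S = (Q·n / (1·A·R^(2/3)))² = (11.1×0.042 / (1×9.443×1.052))² = 0.002202

0.00220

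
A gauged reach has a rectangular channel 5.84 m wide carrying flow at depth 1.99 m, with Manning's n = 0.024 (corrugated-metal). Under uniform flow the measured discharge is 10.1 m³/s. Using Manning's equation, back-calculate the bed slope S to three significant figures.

0.000348

A = b·y = 5.84 × 1.99 = 11.62 m²
P = b + 2y = 5.84 + 2×1.99 = 9.820 m
R = A/P = 11.62/9.820 = 1.183 m
S = (Q·n / (1·A·R^(2/3)))² = (10.1×0.024 / (1×11.62×1.119))² = 0.0003475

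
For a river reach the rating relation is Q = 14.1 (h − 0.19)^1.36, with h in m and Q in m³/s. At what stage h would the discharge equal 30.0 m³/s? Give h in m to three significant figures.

1.93 m

h − h₀ = (Q/C)^(1/b) = (30.0/14.1)^(1/1.36) = 1.742 m
h = 0.19 + 1.742 = 1.932 m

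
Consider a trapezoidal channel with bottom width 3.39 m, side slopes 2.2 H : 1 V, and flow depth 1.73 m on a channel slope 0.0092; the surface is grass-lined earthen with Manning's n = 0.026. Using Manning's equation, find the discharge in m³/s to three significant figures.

47.7 m³/s

A = (b + z·y)·y = (3.39 + 2.2×1.73)×1.73 = 12.45 m²
P = b + 2y√(1+z²) = 3.39 + 2×1.73×√(1+2.2²) = 11.75 m
R = A/P = 12.45/11.75 = 1.059 m
Q = (1/n)·A·R^(2/3)·S^(1/2) = (1/0.026) × 12.45 × 1.059^(2/3) × 0.0092^(1/2) = 47.73 m³/s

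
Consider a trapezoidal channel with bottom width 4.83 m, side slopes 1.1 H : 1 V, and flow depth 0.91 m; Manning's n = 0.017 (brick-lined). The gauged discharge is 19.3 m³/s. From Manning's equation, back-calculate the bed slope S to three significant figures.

A = (b + z·y)·y = (4.83 + 1.1×0.91)×0.91 = 5.306 m²
P = b + 2y√(1+z²) = 4.83 + 2×0.91×√(1+1.1²) = 7.536 m
R = A/P = 5.306/7.536 = 0.7041 m
S = (Q·n / (1·A·R^(2/3)))² = (19.3×0.017 / (1×5.306×0.7915))² = 0.006103

0.00610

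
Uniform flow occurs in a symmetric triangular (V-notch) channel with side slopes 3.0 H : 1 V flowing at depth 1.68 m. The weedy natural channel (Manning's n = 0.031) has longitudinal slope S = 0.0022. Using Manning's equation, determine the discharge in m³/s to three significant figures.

A = z·y² = 3.0×1.68² = 8.467 m²
P = 2y√(1+z²) = 2×1.68×√(1+3.0²) = 10.63 m
R = A/P = 8.467/10.63 = 0.7969 m
Q = (1/n)·A·R^(2/3)·S^(1/2) = (1/0.031) × 8.467 × 0.7969^(2/3) × 0.0022^(1/2) = 11.01 m³/s

11.0 m³/s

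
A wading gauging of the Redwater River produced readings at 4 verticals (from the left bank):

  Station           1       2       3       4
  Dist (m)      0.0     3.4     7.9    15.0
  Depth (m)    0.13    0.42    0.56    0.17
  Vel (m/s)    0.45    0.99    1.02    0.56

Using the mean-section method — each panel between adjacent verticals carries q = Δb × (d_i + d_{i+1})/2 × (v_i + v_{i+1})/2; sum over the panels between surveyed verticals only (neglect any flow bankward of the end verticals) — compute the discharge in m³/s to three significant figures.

4.94 m³/s

Panel 1-2: Δb = 3.4 m, d̄ = (0.13+0.42)/2 = 0.275, v̄ = (0.45+0.99)/2 = 0.72 → q = 3.4×0.275×0.72 = 0.6732 m³/s
Panel 2-3: Δb = 4.5 m, d̄ = (0.42+0.56)/2 = 0.49, v̄ = (0.99+1.02)/2 = 1.005 → q = 4.5×0.49×1.005 = 2.216 m³/s
Panel 3-4: Δb = 7.1 m, d̄ = (0.56+0.17)/2 = 0.365, v̄ = (1.02+0.56)/2 = 0.79 → q = 7.1×0.365×0.79 = 2.047 m³/s
Q = Σ q = 4.937 m³/s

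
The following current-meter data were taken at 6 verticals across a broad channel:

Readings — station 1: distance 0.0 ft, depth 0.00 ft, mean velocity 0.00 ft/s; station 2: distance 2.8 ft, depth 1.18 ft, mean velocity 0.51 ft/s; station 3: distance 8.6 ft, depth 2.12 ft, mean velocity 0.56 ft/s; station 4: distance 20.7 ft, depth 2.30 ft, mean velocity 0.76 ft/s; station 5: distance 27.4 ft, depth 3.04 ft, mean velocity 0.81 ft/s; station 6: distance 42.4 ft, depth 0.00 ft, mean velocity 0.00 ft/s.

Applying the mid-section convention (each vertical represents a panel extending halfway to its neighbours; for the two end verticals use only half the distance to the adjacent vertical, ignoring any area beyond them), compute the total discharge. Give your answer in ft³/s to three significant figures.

56.4 ft³/s

w_2 = (8.6 − 0.0)/2 = 4.3 ft; q_2 = 0.51 × 1.18 × 4.3 = 2.588 ft³/s
w_3 = (20.7 − 2.8)/2 = 8.95 ft; q_3 = 0.56 × 2.12 × 8.95 = 10.63 ft³/s
w_4 = (27.4 − 8.6)/2 = 9.4 ft; q_4 = 0.76 × 2.30 × 9.4 = 16.43 ft³/s
w_5 = (42.4 − 20.7)/2 = 10.85 ft; q_5 = 0.81 × 3.04 × 10.85 = 26.72 ft³/s
Stations 1, 6 contribute zero (depth or velocity is 0).
Q = Σ qᵢ = 56.36 ft³/s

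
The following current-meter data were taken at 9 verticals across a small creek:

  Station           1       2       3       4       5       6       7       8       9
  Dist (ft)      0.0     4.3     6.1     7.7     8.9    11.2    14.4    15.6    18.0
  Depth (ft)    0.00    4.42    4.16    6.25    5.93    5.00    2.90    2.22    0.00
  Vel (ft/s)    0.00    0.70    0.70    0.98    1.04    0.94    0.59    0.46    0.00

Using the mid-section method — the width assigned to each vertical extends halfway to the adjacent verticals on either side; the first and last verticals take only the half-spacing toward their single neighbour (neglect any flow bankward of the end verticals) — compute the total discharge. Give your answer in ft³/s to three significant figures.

w_2 = (6.1 − 0.0)/2 = 3.05 ft; q_2 = 0.70 × 4.42 × 3.05 = 9.437 ft³/s
w_3 = (7.7 − 4.3)/2 = 1.7 ft; q_3 = 0.70 × 4.16 × 1.7 = 4.950 ft³/s
w_4 = (8.9 − 6.1)/2 = 1.4 ft; q_4 = 0.98 × 6.25 × 1.4 = 8.575 ft³/s
w_5 = (11.2 − 7.7)/2 = 1.75 ft; q_5 = 1.04 × 5.93 × 1.75 = 10.79 ft³/s
w_6 = (14.4 − 8.9)/2 = 2.75 ft; q_6 = 0.94 × 5.00 × 2.75 = 12.93 ft³/s
w_7 = (15.6 − 11.2)/2 = 2.2 ft; q_7 = 0.59 × 2.90 × 2.2 = 3.764 ft³/s
w_8 = (18.0 − 14.4)/2 = 1.8 ft; q_8 = 0.46 × 2.22 × 1.8 = 1.838 ft³/s
Stations 1, 9 contribute zero (depth or velocity is 0).
Q = Σ qᵢ = 52.28 ft³/s

52.3 ft³/s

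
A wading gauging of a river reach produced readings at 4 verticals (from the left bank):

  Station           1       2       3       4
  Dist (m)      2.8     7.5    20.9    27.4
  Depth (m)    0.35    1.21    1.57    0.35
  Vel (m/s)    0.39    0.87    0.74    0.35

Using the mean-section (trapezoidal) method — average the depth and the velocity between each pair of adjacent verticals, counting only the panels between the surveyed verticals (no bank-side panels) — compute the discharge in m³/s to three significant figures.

Panel 1-2: Δb = 4.7 m, d̄ = (0.35+1.21)/2 = 0.78, v̄ = (0.39+0.87)/2 = 0.63 → q = 4.7×0.78×0.63 = 2.310 m³/s
Panel 2-3: Δb = 13.4 m, d̄ = (1.21+1.57)/2 = 1.39, v̄ = (0.87+0.74)/2 = 0.805 → q = 13.4×1.39×0.805 = 14.99 m³/s
Panel 3-4: Δb = 6.5 m, d̄ = (1.57+0.35)/2 = 0.96, v̄ = (0.74+0.35)/2 = 0.545 → q = 6.5×0.96×0.545 = 3.401 m³/s
Q = Σ q = 20.70 m³/s

20.7 m³/s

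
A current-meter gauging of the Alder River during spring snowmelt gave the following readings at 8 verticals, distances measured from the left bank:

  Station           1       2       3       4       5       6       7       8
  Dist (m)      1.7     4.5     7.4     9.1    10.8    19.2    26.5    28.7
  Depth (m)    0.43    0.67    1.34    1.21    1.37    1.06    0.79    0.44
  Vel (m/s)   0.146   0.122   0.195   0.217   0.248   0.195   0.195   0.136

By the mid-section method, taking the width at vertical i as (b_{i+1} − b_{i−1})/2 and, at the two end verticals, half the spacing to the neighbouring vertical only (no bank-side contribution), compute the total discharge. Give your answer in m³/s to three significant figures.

w_1 = (4.5 − 1.7)/2 = 1.4 m; q_1 = 0.146 × 0.43 × 1.4 = 0.08789 m³/s
w_2 = (7.4 − 1.7)/2 = 2.85 m; q_2 = 0.122 × 0.67 × 2.85 = 0.2330 m³/s
w_3 = (9.1 − 4.5)/2 = 2.3 m; q_3 = 0.195 × 1.34 × 2.3 = 0.6010 m³/s
w_4 = (10.8 − 7.4)/2 = 1.7 m; q_4 = 0.217 × 1.21 × 1.7 = 0.4464 m³/s
w_5 = (19.2 − 9.1)/2 = 5.05 m; q_5 = 0.248 × 1.37 × 5.05 = 1.716 m³/s
w_6 = (26.5 − 10.8)/2 = 7.85 m; q_6 = 0.195 × 1.06 × 7.85 = 1.623 m³/s
w_7 = (28.7 − 19.2)/2 = 4.75 m; q_7 = 0.195 × 0.79 × 4.75 = 0.7317 m³/s
w_8 = (28.7 − 26.5)/2 = 1.1 m; q_8 = 0.136 × 0.44 × 1.1 = 0.06582 m³/s
Q = Σ qᵢ = 5.504 m³/s

5.50 m³/s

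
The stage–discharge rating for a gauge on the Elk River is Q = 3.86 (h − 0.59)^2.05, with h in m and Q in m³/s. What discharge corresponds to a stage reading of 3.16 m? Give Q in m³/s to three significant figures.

Q = 3.86 × (3.16 − 0.59)^2.05 = 3.86 × 2.57^2.05 = 26.73 m³/s

26.7 m³/s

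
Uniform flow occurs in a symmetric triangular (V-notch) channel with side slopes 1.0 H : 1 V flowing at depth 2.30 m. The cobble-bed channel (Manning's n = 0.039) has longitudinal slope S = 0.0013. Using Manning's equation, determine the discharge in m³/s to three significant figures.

4.26 m³/s

A = z·y² = 1.0×2.30² = 5.290 m²
P = 2y√(1+z²) = 2×2.30×√(1+1.0²) = 6.505 m
R = A/P = 5.290/6.505 = 0.8132 m
Q = (1/n)·A·R^(2/3)·S^(1/2) = (1/0.039) × 5.290 × 0.8132^(2/3) × 0.0013^(1/2) = 4.261 m³/s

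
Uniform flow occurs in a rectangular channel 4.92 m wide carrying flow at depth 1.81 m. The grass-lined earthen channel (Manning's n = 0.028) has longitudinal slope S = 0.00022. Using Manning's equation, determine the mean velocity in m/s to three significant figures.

A = b·y = 4.92 × 1.81 = 8.905 m²
P = b + 2y = 4.92 + 2×1.81 = 8.540 m
R = A/P = 8.905/8.540 = 1.043 m
Q = (1/n)·A·R^(2/3)·S^(1/2) = (1/0.028) × 8.905 × 1.043^(2/3) × 0.00022^(1/2) = 4.851 m³/s
V = Q/A = 4.851/8.905 = 0.5447 m/s

0.545 m/s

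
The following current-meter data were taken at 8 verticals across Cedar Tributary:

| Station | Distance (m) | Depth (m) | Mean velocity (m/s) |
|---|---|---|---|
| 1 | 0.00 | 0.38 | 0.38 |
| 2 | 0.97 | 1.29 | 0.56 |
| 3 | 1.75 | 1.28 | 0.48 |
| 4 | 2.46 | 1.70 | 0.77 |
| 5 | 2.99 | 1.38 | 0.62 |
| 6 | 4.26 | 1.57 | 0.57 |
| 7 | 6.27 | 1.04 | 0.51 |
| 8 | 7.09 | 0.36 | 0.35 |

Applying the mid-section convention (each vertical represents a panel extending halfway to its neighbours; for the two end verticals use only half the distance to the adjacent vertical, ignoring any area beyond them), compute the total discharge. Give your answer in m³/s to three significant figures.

w_1 = (0.97 − 0.00)/2 = 0.485 m; q_1 = 0.38 × 0.38 × 0.485 = 0.07003 m³/s
w_2 = (1.75 − 0.00)/2 = 0.875 m; q_2 = 0.56 × 1.29 × 0.875 = 0.6321 m³/s
w_3 = (2.46 − 0.97)/2 = 0.745 m; q_3 = 0.48 × 1.28 × 0.745 = 0.4577 m³/s
w_4 = (2.99 − 1.75)/2 = 0.62 m; q_4 = 0.77 × 1.70 × 0.62 = 0.8116 m³/s
w_5 = (4.26 − 2.46)/2 = 0.9 m; q_5 = 0.62 × 1.38 × 0.9 = 0.7700 m³/s
w_6 = (6.27 − 2.99)/2 = 1.64 m; q_6 = 0.57 × 1.57 × 1.64 = 1.468 m³/s
w_7 = (7.09 − 4.26)/2 = 1.415 m; q_7 = 0.51 × 1.04 × 1.415 = 0.7505 m³/s
w_8 = (7.09 − 6.27)/2 = 0.41 m; q_8 = 0.35 × 0.36 × 0.41 = 0.05166 m³/s
Q = Σ qᵢ = 5.011 m³/s

5.01 m³/s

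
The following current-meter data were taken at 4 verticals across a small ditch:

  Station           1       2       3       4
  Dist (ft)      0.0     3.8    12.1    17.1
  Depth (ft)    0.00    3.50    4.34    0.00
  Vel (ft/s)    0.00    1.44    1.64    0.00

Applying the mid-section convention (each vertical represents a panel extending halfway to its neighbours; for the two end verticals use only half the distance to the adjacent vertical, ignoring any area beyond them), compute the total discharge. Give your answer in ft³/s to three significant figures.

77.8 ft³/s

w_2 = (12.1 − 0.0)/2 = 6.05 ft; q_2 = 1.44 × 3.50 × 6.05 = 30.49 ft³/s
w_3 = (17.1 − 3.8)/2 = 6.65 ft; q_3 = 1.64 × 4.34 × 6.65 = 47.33 ft³/s
Stations 1, 4 contribute zero (depth or velocity is 0).
Q = Σ qᵢ = 77.82 ft³/s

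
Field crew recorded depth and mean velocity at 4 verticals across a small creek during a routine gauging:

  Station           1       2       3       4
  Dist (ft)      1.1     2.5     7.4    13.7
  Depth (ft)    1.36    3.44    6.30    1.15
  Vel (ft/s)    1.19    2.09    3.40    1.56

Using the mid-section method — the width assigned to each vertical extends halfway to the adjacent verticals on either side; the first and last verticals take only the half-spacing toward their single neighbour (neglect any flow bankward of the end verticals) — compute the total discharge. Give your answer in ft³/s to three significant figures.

149 ft³/s

w_1 = (2.5 − 1.1)/2 = 0.7 ft; q_1 = 1.19 × 1.36 × 0.7 = 1.133 ft³/s
w_2 = (7.4 − 1.1)/2 = 3.15 ft; q_2 = 2.09 × 3.44 × 3.15 = 22.65 ft³/s
w_3 = (13.7 − 2.5)/2 = 5.6 ft; q_3 = 3.40 × 6.30 × 5.6 = 120.0 ft³/s
w_4 = (13.7 − 7.4)/2 = 3.15 ft; q_4 = 1.56 × 1.15 × 3.15 = 5.651 ft³/s
Q = Σ qᵢ = 149.4 ft³/s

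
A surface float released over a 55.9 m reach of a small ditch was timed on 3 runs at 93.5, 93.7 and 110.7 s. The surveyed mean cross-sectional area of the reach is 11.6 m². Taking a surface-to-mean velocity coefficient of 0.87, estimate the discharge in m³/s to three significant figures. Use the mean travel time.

5.68 m³/s

t̄ = (93.5 + 93.7 + 110.7) / 3 = 99.3 s
v_surface = L / t̄ = 55.9 / 99.3 = 0.5629 m/s
v_mean = 0.87 × 0.5629 = 0.4898 m/s
Q = A × v_mean = 11.6 × 0.4898 = 5.681 m³/s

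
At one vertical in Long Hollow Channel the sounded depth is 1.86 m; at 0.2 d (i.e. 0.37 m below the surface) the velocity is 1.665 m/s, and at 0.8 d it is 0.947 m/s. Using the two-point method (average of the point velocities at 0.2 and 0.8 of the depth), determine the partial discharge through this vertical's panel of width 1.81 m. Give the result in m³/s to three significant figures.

v̄ = (1.665 + 0.947) / 2 = 1.306 m/s
q = v̄ × d × w = 1.306 × 1.86 × 1.81 = 4.397 m³/s

4.40 m³/s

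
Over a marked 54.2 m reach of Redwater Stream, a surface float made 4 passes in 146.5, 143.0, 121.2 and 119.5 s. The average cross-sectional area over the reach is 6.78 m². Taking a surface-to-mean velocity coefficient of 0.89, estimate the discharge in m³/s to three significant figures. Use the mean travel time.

2.47 m³/s

t̄ = (146.5 + 143.0 + 121.2 + 119.5) / 4 = 132.55 s
v_surface = L / t̄ = 54.2 / 132.55 = 0.4089 m/s
v_mean = 0.89 × 0.4089 = 0.3639 m/s
Q = A × v_mean = 6.78 × 0.3639 = 2.467 m³/s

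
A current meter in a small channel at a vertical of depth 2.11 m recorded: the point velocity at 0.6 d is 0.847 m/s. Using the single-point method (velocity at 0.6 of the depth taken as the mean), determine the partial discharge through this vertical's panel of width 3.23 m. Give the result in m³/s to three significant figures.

v̄ = v₀.₆ = 0.847 m/s
q = v̄ × d × w = 0.8470 × 2.11 × 3.23 = 5.773 m³/s

5.77 m³/s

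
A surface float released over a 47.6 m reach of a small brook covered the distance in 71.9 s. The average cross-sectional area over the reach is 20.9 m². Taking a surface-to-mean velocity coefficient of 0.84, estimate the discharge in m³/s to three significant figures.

11.6 m³/s

v_surface = L / t̄ = 47.6 / 71.9 = 0.6620 m/s
v_mean = 0.84 × 0.6620 = 0.5561 m/s
Q = A × v_mean = 20.9 × 0.5561 = 11.62 m³/s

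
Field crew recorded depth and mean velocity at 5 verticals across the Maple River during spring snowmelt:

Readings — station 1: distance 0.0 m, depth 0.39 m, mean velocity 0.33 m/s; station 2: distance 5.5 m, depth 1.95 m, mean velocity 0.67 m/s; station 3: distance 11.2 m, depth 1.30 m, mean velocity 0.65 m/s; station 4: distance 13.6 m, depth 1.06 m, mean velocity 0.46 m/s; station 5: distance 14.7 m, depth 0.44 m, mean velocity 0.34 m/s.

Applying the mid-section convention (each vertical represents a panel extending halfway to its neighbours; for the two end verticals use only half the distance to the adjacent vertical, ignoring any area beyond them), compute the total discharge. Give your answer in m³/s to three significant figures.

12.0 m³/s

w_1 = (5.5 − 0.0)/2 = 2.75 m; q_1 = 0.33 × 0.39 × 2.75 = 0.3539 m³/s
w_2 = (11.2 − 0.0)/2 = 5.6 m; q_2 = 0.67 × 1.95 × 5.6 = 7.316 m³/s
w_3 = (13.6 − 5.5)/2 = 4.05 m; q_3 = 0.65 × 1.30 × 4.05 = 3.422 m³/s
w_4 = (14.7 − 11.2)/2 = 1.75 m; q_4 = 0.46 × 1.06 × 1.75 = 0.8533 m³/s
w_5 = (14.7 − 13.6)/2 = 0.55 m; q_5 = 0.34 × 0.44 × 0.55 = 0.08228 m³/s
Q = Σ qᵢ = 12.03 m³/s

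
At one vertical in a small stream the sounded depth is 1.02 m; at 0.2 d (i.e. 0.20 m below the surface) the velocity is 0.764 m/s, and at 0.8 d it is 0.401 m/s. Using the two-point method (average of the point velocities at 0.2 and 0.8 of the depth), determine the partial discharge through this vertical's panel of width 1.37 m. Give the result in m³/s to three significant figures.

0.814 m³/s

v̄ = (0.764 + 0.401) / 2 = 0.5825 m/s
q = v̄ × d × w = 0.5825 × 1.02 × 1.37 = 0.8140 m³/s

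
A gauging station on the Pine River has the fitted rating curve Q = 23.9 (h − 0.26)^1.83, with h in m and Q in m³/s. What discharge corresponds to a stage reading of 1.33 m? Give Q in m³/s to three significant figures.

27.1 m³/s

Q = 23.9 × (1.33 − 0.26)^1.83 = 23.9 × 1.07^1.83 = 27.05 m³/s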